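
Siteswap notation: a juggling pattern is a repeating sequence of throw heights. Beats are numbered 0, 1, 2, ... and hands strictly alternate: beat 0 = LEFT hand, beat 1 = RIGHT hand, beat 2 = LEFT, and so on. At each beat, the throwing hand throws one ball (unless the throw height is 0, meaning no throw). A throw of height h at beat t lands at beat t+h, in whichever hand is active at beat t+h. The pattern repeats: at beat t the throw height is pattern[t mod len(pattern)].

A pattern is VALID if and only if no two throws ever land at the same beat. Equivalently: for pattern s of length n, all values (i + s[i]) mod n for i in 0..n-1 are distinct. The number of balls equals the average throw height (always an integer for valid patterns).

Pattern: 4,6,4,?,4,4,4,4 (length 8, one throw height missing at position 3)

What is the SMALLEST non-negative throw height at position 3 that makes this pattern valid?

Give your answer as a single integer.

Answer: 2

Derivation:
i=0: (0 + 4) mod 8 = 4
i=1: (1 + 6) mod 8 = 7
i=2: (2 + 4) mod 8 = 6
i=3: s[i]=? (unknown)
i=4: (4 + 4) mod 8 = 0
i=5: (5 + 4) mod 8 = 1
i=6: (6 + 4) mod 8 = 2
i=7: (7 + 4) mod 8 = 3
Known residues: [0, 1, 2, 3, 4, 6, 7]; need a permutation of 0..7, so missing residue r = 5
Need (3 + s) mod 8 = 5; smallest s = (5 - 3) mod 8 = 2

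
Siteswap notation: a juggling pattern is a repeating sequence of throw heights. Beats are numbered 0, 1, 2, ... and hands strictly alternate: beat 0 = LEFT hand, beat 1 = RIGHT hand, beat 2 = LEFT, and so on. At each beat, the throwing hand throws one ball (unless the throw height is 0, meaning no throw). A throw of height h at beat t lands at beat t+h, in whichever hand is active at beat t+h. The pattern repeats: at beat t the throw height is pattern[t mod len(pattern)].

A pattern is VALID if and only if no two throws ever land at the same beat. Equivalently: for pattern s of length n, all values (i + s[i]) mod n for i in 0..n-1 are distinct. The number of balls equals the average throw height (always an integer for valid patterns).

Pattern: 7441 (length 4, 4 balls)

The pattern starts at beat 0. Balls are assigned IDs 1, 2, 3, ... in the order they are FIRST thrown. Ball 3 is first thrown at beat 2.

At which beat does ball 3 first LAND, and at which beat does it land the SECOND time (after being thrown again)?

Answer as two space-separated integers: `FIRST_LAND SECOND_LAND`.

Answer: 6 10

Derivation:
Beat 0 (L): throw ball1 h=7 -> lands@7:R; in-air after throw: [b1@7:R]
Beat 1 (R): throw ball2 h=4 -> lands@5:R; in-air after throw: [b2@5:R b1@7:R]
Beat 2 (L): throw ball3 h=4 -> lands@6:L; in-air after throw: [b2@5:R b3@6:L b1@7:R]
Beat 3 (R): throw ball4 h=1 -> lands@4:L; in-air after throw: [b4@4:L b2@5:R b3@6:L b1@7:R]
Beat 4 (L): throw ball4 h=7 -> lands@11:R; in-air after throw: [b2@5:R b3@6:L b1@7:R b4@11:R]
Beat 5 (R): throw ball2 h=4 -> lands@9:R; in-air after throw: [b3@6:L b1@7:R b2@9:R b4@11:R]
Beat 6 (L): throw ball3 h=4 -> lands@10:L; in-air after throw: [b1@7:R b2@9:R b3@10:L b4@11:R]
Beat 7 (R): throw ball1 h=1 -> lands@8:L; in-air after throw: [b1@8:L b2@9:R b3@10:L b4@11:R]
Beat 8 (L): throw ball1 h=7 -> lands@15:R; in-air after throw: [b2@9:R b3@10:L b4@11:R b1@15:R]
Beat 9 (R): throw ball2 h=4 -> lands@13:R; in-air after throw: [b3@10:L b4@11:R b2@13:R b1@15:R]
Beat 10 (L): throw ball3 h=4 -> lands@14:L; in-air after throw: [b4@11:R b2@13:R b3@14:L b1@15:R]
Ball 3: thrown@2 h=4 -> first land @6; rethrown@6 h=4 -> second land @10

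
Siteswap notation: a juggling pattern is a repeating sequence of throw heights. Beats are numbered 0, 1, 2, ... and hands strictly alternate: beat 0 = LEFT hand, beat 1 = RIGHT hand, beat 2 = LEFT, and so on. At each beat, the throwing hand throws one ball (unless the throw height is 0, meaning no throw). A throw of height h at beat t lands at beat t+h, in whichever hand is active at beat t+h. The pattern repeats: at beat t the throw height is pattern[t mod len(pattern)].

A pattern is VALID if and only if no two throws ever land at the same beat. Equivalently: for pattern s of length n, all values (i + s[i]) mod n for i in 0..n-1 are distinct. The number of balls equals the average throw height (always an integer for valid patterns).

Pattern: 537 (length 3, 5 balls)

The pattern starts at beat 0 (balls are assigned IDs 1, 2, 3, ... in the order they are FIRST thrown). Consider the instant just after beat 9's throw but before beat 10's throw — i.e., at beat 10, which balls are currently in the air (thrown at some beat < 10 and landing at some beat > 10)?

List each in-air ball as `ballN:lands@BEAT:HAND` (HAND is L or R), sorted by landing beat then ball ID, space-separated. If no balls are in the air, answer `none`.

Beat 0 (L): throw ball1 h=5 -> lands@5:R; in-air after throw: [b1@5:R]
Beat 1 (R): throw ball2 h=3 -> lands@4:L; in-air after throw: [b2@4:L b1@5:R]
Beat 2 (L): throw ball3 h=7 -> lands@9:R; in-air after throw: [b2@4:L b1@5:R b3@9:R]
Beat 3 (R): throw ball4 h=5 -> lands@8:L; in-air after throw: [b2@4:L b1@5:R b4@8:L b3@9:R]
Beat 4 (L): throw ball2 h=3 -> lands@7:R; in-air after throw: [b1@5:R b2@7:R b4@8:L b3@9:R]
Beat 5 (R): throw ball1 h=7 -> lands@12:L; in-air after throw: [b2@7:R b4@8:L b3@9:R b1@12:L]
Beat 6 (L): throw ball5 h=5 -> lands@11:R; in-air after throw: [b2@7:R b4@8:L b3@9:R b5@11:R b1@12:L]
Beat 7 (R): throw ball2 h=3 -> lands@10:L; in-air after throw: [b4@8:L b3@9:R b2@10:L b5@11:R b1@12:L]
Beat 8 (L): throw ball4 h=7 -> lands@15:R; in-air after throw: [b3@9:R b2@10:L b5@11:R b1@12:L b4@15:R]
Beat 9 (R): throw ball3 h=5 -> lands@14:L; in-air after throw: [b2@10:L b5@11:R b1@12:L b3@14:L b4@15:R]
Beat 10 (L): throw ball2 h=3 -> lands@13:R; in-air after throw: [b5@11:R b1@12:L b2@13:R b3@14:L b4@15:R]

Answer: ball5:lands@11:R ball1:lands@12:L ball3:lands@14:L ball4:lands@15:R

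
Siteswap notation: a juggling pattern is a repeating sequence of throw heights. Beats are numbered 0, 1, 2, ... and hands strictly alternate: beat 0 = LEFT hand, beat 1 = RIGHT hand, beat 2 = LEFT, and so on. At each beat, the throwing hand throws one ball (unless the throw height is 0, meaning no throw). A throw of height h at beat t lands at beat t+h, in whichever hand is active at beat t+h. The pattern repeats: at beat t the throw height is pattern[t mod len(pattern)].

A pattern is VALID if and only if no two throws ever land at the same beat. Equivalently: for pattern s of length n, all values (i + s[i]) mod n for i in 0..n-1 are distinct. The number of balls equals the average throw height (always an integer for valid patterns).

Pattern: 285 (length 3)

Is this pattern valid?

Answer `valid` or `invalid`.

Answer: valid

Derivation:
i=0: (i + s[i]) mod n = (0 + 2) mod 3 = 2
i=1: (i + s[i]) mod n = (1 + 8) mod 3 = 0
i=2: (i + s[i]) mod n = (2 + 5) mod 3 = 1
Residues: [2, 0, 1], distinct: True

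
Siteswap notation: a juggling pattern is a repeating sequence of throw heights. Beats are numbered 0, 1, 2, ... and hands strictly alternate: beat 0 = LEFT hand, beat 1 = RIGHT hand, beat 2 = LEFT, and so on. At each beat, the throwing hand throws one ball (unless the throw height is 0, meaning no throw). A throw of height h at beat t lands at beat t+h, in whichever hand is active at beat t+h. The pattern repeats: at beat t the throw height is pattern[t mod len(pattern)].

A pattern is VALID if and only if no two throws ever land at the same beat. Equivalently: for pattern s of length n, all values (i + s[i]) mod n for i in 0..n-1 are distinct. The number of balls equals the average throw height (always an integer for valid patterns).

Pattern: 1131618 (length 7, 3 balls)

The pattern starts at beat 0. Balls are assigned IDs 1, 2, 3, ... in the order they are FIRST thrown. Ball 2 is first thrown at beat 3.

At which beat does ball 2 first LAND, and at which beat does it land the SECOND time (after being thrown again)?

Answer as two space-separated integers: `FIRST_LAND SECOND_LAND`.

Beat 0 (L): throw ball1 h=1 -> lands@1:R; in-air after throw: [b1@1:R]
Beat 1 (R): throw ball1 h=1 -> lands@2:L; in-air after throw: [b1@2:L]
Beat 2 (L): throw ball1 h=3 -> lands@5:R; in-air after throw: [b1@5:R]
Beat 3 (R): throw ball2 h=1 -> lands@4:L; in-air after throw: [b2@4:L b1@5:R]
Beat 4 (L): throw ball2 h=6 -> lands@10:L; in-air after throw: [b1@5:R b2@10:L]
Beat 5 (R): throw ball1 h=1 -> lands@6:L; in-air after throw: [b1@6:L b2@10:L]
Beat 6 (L): throw ball1 h=8 -> lands@14:L; in-air after throw: [b2@10:L b1@14:L]
Beat 7 (R): throw ball3 h=1 -> lands@8:L; in-air after throw: [b3@8:L b2@10:L b1@14:L]
Beat 8 (L): throw ball3 h=1 -> lands@9:R; in-air after throw: [b3@9:R b2@10:L b1@14:L]
Beat 9 (R): throw ball3 h=3 -> lands@12:L; in-air after throw: [b2@10:L b3@12:L b1@14:L]
Beat 10 (L): throw ball2 h=1 -> lands@11:R; in-air after throw: [b2@11:R b3@12:L b1@14:L]
Ball 2: thrown@3 h=1 -> first land @4; rethrown@4 h=6 -> second land @10

Answer: 4 10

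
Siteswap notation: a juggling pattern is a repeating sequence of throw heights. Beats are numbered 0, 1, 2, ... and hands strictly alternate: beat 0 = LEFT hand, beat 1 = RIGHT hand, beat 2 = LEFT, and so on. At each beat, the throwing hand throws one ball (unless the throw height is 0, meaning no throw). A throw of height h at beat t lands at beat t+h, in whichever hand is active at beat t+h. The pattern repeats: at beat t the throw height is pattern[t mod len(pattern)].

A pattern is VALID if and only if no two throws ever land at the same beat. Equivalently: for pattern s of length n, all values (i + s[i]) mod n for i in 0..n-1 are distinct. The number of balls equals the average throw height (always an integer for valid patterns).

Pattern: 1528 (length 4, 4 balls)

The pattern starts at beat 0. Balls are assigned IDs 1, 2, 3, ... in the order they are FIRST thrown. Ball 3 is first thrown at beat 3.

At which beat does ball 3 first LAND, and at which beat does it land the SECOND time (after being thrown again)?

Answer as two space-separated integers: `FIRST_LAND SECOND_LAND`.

Answer: 11 19

Derivation:
Beat 0 (L): throw ball1 h=1 -> lands@1:R; in-air after throw: [b1@1:R]
Beat 1 (R): throw ball1 h=5 -> lands@6:L; in-air after throw: [b1@6:L]
Beat 2 (L): throw ball2 h=2 -> lands@4:L; in-air after throw: [b2@4:L b1@6:L]
Beat 3 (R): throw ball3 h=8 -> lands@11:R; in-air after throw: [b2@4:L b1@6:L b3@11:R]
Beat 4 (L): throw ball2 h=1 -> lands@5:R; in-air after throw: [b2@5:R b1@6:L b3@11:R]
Beat 5 (R): throw ball2 h=5 -> lands@10:L; in-air after throw: [b1@6:L b2@10:L b3@11:R]
Beat 6 (L): throw ball1 h=2 -> lands@8:L; in-air after throw: [b1@8:L b2@10:L b3@11:R]
Beat 7 (R): throw ball4 h=8 -> lands@15:R; in-air after throw: [b1@8:L b2@10:L b3@11:R b4@15:R]
Beat 8 (L): throw ball1 h=1 -> lands@9:R; in-air after throw: [b1@9:R b2@10:L b3@11:R b4@15:R]
Beat 9 (R): throw ball1 h=5 -> lands@14:L; in-air after throw: [b2@10:L b3@11:R b1@14:L b4@15:R]
Beat 10 (L): throw ball2 h=2 -> lands@12:L; in-air after throw: [b3@11:R b2@12:L b1@14:L b4@15:R]
Beat 11 (R): throw ball3 h=8 -> lands@19:R; in-air after throw: [b2@12:L b1@14:L b4@15:R b3@19:R]
Beat 12 (L): throw ball2 h=1 -> lands@13:R; in-air after throw: [b2@13:R b1@14:L b4@15:R b3@19:R]
Ball 3: thrown@3 h=8 -> first land @11; rethrown@11 h=8 -> second land @19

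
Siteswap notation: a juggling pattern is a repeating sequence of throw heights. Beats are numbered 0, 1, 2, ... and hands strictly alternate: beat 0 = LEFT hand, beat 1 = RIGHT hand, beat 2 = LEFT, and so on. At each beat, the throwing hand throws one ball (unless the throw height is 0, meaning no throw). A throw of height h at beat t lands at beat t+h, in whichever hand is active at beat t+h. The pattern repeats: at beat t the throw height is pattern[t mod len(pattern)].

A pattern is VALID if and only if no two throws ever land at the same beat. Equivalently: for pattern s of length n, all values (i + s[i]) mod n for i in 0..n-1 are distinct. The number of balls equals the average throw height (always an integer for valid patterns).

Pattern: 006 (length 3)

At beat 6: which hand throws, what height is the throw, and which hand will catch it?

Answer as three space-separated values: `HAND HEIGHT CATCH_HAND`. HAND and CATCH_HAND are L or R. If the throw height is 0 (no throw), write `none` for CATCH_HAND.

Answer: L 0 none

Derivation:
Beat 6: 6 mod 2 = 0, so hand = L
Throw height = pattern[6 mod 3] = pattern[0] = 0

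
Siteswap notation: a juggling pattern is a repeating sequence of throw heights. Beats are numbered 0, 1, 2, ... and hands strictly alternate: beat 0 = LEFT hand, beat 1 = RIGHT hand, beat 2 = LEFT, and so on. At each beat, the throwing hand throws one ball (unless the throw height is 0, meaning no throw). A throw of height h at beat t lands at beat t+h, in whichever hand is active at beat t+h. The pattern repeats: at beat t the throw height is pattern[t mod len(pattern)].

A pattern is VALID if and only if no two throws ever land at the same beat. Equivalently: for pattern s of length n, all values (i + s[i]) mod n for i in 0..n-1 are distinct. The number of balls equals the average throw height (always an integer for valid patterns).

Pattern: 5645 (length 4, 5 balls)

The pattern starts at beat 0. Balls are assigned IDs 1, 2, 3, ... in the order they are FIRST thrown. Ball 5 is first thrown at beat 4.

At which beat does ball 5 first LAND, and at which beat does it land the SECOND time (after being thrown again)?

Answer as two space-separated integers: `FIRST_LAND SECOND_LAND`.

Answer: 9 15

Derivation:
Beat 0 (L): throw ball1 h=5 -> lands@5:R; in-air after throw: [b1@5:R]
Beat 1 (R): throw ball2 h=6 -> lands@7:R; in-air after throw: [b1@5:R b2@7:R]
Beat 2 (L): throw ball3 h=4 -> lands@6:L; in-air after throw: [b1@5:R b3@6:L b2@7:R]
Beat 3 (R): throw ball4 h=5 -> lands@8:L; in-air after throw: [b1@5:R b3@6:L b2@7:R b4@8:L]
Beat 4 (L): throw ball5 h=5 -> lands@9:R; in-air after throw: [b1@5:R b3@6:L b2@7:R b4@8:L b5@9:R]
Beat 5 (R): throw ball1 h=6 -> lands@11:R; in-air after throw: [b3@6:L b2@7:R b4@8:L b5@9:R b1@11:R]
Beat 6 (L): throw ball3 h=4 -> lands@10:L; in-air after throw: [b2@7:R b4@8:L b5@9:R b3@10:L b1@11:R]
Beat 7 (R): throw ball2 h=5 -> lands@12:L; in-air after throw: [b4@8:L b5@9:R b3@10:L b1@11:R b2@12:L]
Beat 8 (L): throw ball4 h=5 -> lands@13:R; in-air after throw: [b5@9:R b3@10:L b1@11:R b2@12:L b4@13:R]
Beat 9 (R): throw ball5 h=6 -> lands@15:R; in-air after throw: [b3@10:L b1@11:R b2@12:L b4@13:R b5@15:R]
Beat 10 (L): throw ball3 h=4 -> lands@14:L; in-air after throw: [b1@11:R b2@12:L b4@13:R b3@14:L b5@15:R]
Beat 11 (R): throw ball1 h=5 -> lands@16:L; in-air after throw: [b2@12:L b4@13:R b3@14:L b5@15:R b1@16:L]
Beat 12 (L): throw ball2 h=5 -> lands@17:R; in-air after throw: [b4@13:R b3@14:L b5@15:R b1@16:L b2@17:R]
Beat 13 (R): throw ball4 h=6 -> lands@19:R; in-air after throw: [b3@14:L b5@15:R b1@16:L b2@17:R b4@19:R]
Beat 14 (L): throw ball3 h=4 -> lands@18:L; in-air after throw: [b5@15:R b1@16:L b2@17:R b3@18:L b4@19:R]
Beat 15 (R): throw ball5 h=5 -> lands@20:L; in-air after throw: [b1@16:L b2@17:R b3@18:L b4@19:R b5@20:L]
Ball 5: thrown@4 h=5 -> first land @9; rethrown@9 h=6 -> second land @15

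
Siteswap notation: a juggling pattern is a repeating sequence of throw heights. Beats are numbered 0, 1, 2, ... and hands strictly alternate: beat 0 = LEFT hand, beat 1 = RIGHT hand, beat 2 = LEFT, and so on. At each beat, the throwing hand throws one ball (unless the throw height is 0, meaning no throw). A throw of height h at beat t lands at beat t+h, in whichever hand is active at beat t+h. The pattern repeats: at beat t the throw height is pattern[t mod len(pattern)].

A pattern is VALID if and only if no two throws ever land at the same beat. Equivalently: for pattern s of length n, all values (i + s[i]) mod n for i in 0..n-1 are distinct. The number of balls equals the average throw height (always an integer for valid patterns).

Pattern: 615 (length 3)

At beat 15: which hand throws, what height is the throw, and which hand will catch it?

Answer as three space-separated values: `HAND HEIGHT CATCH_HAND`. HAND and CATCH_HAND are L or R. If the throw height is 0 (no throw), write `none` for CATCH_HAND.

Answer: R 6 R

Derivation:
Beat 15: 15 mod 2 = 1, so hand = R
Throw height = pattern[15 mod 3] = pattern[0] = 6
Lands at beat 15+6=21, 21 mod 2 = 1, so catch hand = R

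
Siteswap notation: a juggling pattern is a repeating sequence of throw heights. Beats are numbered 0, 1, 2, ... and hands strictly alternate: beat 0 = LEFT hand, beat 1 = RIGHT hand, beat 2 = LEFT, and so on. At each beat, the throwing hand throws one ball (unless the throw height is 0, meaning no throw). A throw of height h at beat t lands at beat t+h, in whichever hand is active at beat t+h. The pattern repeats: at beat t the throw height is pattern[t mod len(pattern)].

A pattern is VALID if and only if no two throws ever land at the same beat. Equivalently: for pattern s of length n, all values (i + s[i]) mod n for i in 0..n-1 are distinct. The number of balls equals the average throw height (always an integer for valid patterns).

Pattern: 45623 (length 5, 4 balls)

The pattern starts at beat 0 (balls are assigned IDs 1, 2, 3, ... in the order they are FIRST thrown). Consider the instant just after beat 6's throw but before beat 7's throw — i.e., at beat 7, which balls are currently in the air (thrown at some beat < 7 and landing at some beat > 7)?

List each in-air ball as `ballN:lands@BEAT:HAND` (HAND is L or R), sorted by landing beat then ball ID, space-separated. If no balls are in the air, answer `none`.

Answer: ball3:lands@8:L ball4:lands@9:R ball2:lands@11:R

Derivation:
Beat 0 (L): throw ball1 h=4 -> lands@4:L; in-air after throw: [b1@4:L]
Beat 1 (R): throw ball2 h=5 -> lands@6:L; in-air after throw: [b1@4:L b2@6:L]
Beat 2 (L): throw ball3 h=6 -> lands@8:L; in-air after throw: [b1@4:L b2@6:L b3@8:L]
Beat 3 (R): throw ball4 h=2 -> lands@5:R; in-air after throw: [b1@4:L b4@5:R b2@6:L b3@8:L]
Beat 4 (L): throw ball1 h=3 -> lands@7:R; in-air after throw: [b4@5:R b2@6:L b1@7:R b3@8:L]
Beat 5 (R): throw ball4 h=4 -> lands@9:R; in-air after throw: [b2@6:L b1@7:R b3@8:L b4@9:R]
Beat 6 (L): throw ball2 h=5 -> lands@11:R; in-air after throw: [b1@7:R b3@8:L b4@9:R b2@11:R]
Beat 7 (R): throw ball1 h=6 -> lands@13:R; in-air after throw: [b3@8:L b4@9:R b2@11:R b1@13:R]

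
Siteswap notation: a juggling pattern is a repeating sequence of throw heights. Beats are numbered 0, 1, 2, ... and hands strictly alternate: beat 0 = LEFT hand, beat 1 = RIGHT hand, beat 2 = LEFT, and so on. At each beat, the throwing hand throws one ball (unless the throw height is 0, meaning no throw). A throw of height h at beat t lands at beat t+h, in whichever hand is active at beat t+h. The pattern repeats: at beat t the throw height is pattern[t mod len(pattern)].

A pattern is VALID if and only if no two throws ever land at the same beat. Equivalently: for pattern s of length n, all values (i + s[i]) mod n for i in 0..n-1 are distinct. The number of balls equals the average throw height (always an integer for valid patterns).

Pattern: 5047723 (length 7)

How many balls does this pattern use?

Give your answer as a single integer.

Answer: 4

Derivation:
Pattern = [5, 0, 4, 7, 7, 2, 3], length n = 7
  position 0: throw height = 5, running sum = 5
  position 1: throw height = 0, running sum = 5
  position 2: throw height = 4, running sum = 9
  position 3: throw height = 7, running sum = 16
  position 4: throw height = 7, running sum = 23
  position 5: throw height = 2, running sum = 25
  position 6: throw height = 3, running sum = 28
Total sum = 28; balls = sum / n = 28 / 7 = 4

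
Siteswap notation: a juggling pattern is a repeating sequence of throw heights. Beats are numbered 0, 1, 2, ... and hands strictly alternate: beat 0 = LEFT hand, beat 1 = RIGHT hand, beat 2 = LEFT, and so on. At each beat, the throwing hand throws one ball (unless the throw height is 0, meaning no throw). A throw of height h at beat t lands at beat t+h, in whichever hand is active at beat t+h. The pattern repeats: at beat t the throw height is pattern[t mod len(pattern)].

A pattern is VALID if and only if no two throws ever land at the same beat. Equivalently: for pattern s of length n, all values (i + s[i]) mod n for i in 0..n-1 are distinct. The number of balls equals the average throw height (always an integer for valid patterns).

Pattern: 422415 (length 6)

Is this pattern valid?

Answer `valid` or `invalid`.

Answer: invalid

Derivation:
i=0: (i + s[i]) mod n = (0 + 4) mod 6 = 4
i=1: (i + s[i]) mod n = (1 + 2) mod 6 = 3
i=2: (i + s[i]) mod n = (2 + 2) mod 6 = 4
i=3: (i + s[i]) mod n = (3 + 4) mod 6 = 1
i=4: (i + s[i]) mod n = (4 + 1) mod 6 = 5
i=5: (i + s[i]) mod n = (5 + 5) mod 6 = 4
Residues: [4, 3, 4, 1, 5, 4], distinct: False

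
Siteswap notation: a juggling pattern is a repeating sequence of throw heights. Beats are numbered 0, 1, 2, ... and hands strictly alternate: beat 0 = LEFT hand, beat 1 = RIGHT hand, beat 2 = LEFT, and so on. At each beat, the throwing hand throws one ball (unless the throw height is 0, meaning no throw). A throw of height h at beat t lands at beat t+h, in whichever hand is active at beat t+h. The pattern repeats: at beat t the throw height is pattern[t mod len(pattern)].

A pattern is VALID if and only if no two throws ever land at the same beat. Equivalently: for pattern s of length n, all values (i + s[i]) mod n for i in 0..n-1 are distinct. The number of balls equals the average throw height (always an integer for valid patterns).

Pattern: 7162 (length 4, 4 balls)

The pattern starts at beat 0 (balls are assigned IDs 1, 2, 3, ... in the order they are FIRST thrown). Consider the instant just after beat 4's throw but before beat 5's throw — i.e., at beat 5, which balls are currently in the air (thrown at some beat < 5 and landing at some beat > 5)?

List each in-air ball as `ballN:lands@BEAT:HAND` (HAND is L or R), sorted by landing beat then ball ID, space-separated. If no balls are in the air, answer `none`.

Beat 0 (L): throw ball1 h=7 -> lands@7:R; in-air after throw: [b1@7:R]
Beat 1 (R): throw ball2 h=1 -> lands@2:L; in-air after throw: [b2@2:L b1@7:R]
Beat 2 (L): throw ball2 h=6 -> lands@8:L; in-air after throw: [b1@7:R b2@8:L]
Beat 3 (R): throw ball3 h=2 -> lands@5:R; in-air after throw: [b3@5:R b1@7:R b2@8:L]
Beat 4 (L): throw ball4 h=7 -> lands@11:R; in-air after throw: [b3@5:R b1@7:R b2@8:L b4@11:R]
Beat 5 (R): throw ball3 h=1 -> lands@6:L; in-air after throw: [b3@6:L b1@7:R b2@8:L b4@11:R]

Answer: ball1:lands@7:R ball2:lands@8:L ball4:lands@11:R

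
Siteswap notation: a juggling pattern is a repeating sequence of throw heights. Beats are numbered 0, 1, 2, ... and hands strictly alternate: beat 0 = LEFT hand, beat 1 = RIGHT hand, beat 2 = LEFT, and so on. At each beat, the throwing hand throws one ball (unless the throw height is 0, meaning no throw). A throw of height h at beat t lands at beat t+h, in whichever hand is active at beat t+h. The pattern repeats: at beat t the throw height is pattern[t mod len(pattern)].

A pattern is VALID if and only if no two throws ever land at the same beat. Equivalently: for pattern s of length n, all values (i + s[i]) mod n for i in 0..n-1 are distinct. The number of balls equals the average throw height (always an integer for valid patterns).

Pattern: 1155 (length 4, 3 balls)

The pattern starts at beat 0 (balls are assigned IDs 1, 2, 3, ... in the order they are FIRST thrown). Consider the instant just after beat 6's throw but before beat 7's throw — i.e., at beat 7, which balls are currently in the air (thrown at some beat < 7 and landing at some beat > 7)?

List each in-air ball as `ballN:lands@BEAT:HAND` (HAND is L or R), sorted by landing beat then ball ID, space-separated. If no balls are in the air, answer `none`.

Beat 0 (L): throw ball1 h=1 -> lands@1:R; in-air after throw: [b1@1:R]
Beat 1 (R): throw ball1 h=1 -> lands@2:L; in-air after throw: [b1@2:L]
Beat 2 (L): throw ball1 h=5 -> lands@7:R; in-air after throw: [b1@7:R]
Beat 3 (R): throw ball2 h=5 -> lands@8:L; in-air after throw: [b1@7:R b2@8:L]
Beat 4 (L): throw ball3 h=1 -> lands@5:R; in-air after throw: [b3@5:R b1@7:R b2@8:L]
Beat 5 (R): throw ball3 h=1 -> lands@6:L; in-air after throw: [b3@6:L b1@7:R b2@8:L]
Beat 6 (L): throw ball3 h=5 -> lands@11:R; in-air after throw: [b1@7:R b2@8:L b3@11:R]
Beat 7 (R): throw ball1 h=5 -> lands@12:L; in-air after throw: [b2@8:L b3@11:R b1@12:L]

Answer: ball2:lands@8:L ball3:lands@11:R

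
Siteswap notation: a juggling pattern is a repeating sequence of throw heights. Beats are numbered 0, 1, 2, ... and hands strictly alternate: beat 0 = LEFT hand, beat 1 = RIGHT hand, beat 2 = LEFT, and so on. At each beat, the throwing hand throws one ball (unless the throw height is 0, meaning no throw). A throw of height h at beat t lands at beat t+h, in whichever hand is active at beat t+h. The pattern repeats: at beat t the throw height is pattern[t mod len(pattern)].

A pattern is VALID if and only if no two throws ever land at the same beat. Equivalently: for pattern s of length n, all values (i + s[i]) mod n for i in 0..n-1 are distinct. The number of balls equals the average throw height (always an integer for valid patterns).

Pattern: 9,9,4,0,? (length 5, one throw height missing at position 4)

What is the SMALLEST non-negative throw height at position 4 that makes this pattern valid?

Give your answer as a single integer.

i=0: (0 + 9) mod 5 = 4
i=1: (1 + 9) mod 5 = 0
i=2: (2 + 4) mod 5 = 1
i=3: (3 + 0) mod 5 = 3
i=4: s[i]=? (unknown)
Known residues: [0, 1, 3, 4]; need a permutation of 0..4, so missing residue r = 2
Need (4 + s) mod 5 = 2; smallest s = (2 - 4) mod 5 = 3

Answer: 3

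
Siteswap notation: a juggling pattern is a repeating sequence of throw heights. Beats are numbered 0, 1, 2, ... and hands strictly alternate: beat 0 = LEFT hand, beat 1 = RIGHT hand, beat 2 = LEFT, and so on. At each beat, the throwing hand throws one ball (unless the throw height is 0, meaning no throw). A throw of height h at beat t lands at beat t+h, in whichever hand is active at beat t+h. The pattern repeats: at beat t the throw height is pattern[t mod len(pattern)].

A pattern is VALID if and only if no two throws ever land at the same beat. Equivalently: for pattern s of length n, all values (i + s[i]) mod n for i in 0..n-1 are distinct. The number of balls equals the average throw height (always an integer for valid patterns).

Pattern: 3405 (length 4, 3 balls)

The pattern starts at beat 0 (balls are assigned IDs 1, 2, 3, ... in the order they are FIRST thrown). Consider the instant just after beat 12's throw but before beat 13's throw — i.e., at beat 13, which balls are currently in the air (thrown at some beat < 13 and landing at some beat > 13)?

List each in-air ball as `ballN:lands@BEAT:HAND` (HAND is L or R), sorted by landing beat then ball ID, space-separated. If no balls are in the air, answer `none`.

Beat 0 (L): throw ball1 h=3 -> lands@3:R; in-air after throw: [b1@3:R]
Beat 1 (R): throw ball2 h=4 -> lands@5:R; in-air after throw: [b1@3:R b2@5:R]
Beat 3 (R): throw ball1 h=5 -> lands@8:L; in-air after throw: [b2@5:R b1@8:L]
Beat 4 (L): throw ball3 h=3 -> lands@7:R; in-air after throw: [b2@5:R b3@7:R b1@8:L]
Beat 5 (R): throw ball2 h=4 -> lands@9:R; in-air after throw: [b3@7:R b1@8:L b2@9:R]
Beat 7 (R): throw ball3 h=5 -> lands@12:L; in-air after throw: [b1@8:L b2@9:R b3@12:L]
Beat 8 (L): throw ball1 h=3 -> lands@11:R; in-air after throw: [b2@9:R b1@11:R b3@12:L]
Beat 9 (R): throw ball2 h=4 -> lands@13:R; in-air after throw: [b1@11:R b3@12:L b2@13:R]
Beat 11 (R): throw ball1 h=5 -> lands@16:L; in-air after throw: [b3@12:L b2@13:R b1@16:L]
Beat 12 (L): throw ball3 h=3 -> lands@15:R; in-air after throw: [b2@13:R b3@15:R b1@16:L]
Beat 13 (R): throw ball2 h=4 -> lands@17:R; in-air after throw: [b3@15:R b1@16:L b2@17:R]

Answer: ball3:lands@15:R ball1:lands@16:L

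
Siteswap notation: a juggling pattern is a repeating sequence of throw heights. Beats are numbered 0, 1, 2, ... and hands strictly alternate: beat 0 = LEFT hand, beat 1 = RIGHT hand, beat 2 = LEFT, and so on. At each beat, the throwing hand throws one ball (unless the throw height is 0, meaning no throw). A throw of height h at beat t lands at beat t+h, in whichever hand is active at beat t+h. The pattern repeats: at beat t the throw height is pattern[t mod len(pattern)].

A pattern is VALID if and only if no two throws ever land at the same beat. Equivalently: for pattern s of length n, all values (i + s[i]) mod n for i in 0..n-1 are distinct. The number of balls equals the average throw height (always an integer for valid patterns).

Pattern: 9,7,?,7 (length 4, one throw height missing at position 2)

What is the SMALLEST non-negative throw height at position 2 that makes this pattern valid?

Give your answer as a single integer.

Answer: 1

Derivation:
i=0: (0 + 9) mod 4 = 1
i=1: (1 + 7) mod 4 = 0
i=2: s[i]=? (unknown)
i=3: (3 + 7) mod 4 = 2
Known residues: [0, 1, 2]; need a permutation of 0..3, so missing residue r = 3
Need (2 + s) mod 4 = 3; smallest s = (3 - 2) mod 4 = 1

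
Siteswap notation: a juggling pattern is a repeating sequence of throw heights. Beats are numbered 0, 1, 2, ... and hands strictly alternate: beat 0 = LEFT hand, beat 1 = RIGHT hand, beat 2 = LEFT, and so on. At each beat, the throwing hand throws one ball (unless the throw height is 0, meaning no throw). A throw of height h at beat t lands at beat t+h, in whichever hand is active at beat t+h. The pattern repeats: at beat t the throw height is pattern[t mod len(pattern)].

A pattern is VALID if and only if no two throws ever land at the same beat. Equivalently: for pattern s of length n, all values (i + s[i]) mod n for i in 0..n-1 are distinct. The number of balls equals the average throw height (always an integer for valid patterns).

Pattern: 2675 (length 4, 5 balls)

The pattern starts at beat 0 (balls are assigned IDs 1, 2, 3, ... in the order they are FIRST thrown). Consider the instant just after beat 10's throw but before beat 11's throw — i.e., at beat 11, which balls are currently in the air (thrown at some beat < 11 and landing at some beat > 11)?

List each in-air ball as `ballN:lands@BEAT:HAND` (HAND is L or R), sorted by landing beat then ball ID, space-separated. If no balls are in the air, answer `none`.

Answer: ball2:lands@12:L ball4:lands@13:R ball1:lands@15:R ball3:lands@17:R

Derivation:
Beat 0 (L): throw ball1 h=2 -> lands@2:L; in-air after throw: [b1@2:L]
Beat 1 (R): throw ball2 h=6 -> lands@7:R; in-air after throw: [b1@2:L b2@7:R]
Beat 2 (L): throw ball1 h=7 -> lands@9:R; in-air after throw: [b2@7:R b1@9:R]
Beat 3 (R): throw ball3 h=5 -> lands@8:L; in-air after throw: [b2@7:R b3@8:L b1@9:R]
Beat 4 (L): throw ball4 h=2 -> lands@6:L; in-air after throw: [b4@6:L b2@7:R b3@8:L b1@9:R]
Beat 5 (R): throw ball5 h=6 -> lands@11:R; in-air after throw: [b4@6:L b2@7:R b3@8:L b1@9:R b5@11:R]
Beat 6 (L): throw ball4 h=7 -> lands@13:R; in-air after throw: [b2@7:R b3@8:L b1@9:R b5@11:R b4@13:R]
Beat 7 (R): throw ball2 h=5 -> lands@12:L; in-air after throw: [b3@8:L b1@9:R b5@11:R b2@12:L b4@13:R]
Beat 8 (L): throw ball3 h=2 -> lands@10:L; in-air after throw: [b1@9:R b3@10:L b5@11:R b2@12:L b4@13:R]
Beat 9 (R): throw ball1 h=6 -> lands@15:R; in-air after throw: [b3@10:L b5@11:R b2@12:L b4@13:R b1@15:R]
Beat 10 (L): throw ball3 h=7 -> lands@17:R; in-air after throw: [b5@11:R b2@12:L b4@13:R b1@15:R b3@17:R]
Beat 11 (R): throw ball5 h=5 -> lands@16:L; in-air after throw: [b2@12:L b4@13:R b1@15:R b5@16:L b3@17:R]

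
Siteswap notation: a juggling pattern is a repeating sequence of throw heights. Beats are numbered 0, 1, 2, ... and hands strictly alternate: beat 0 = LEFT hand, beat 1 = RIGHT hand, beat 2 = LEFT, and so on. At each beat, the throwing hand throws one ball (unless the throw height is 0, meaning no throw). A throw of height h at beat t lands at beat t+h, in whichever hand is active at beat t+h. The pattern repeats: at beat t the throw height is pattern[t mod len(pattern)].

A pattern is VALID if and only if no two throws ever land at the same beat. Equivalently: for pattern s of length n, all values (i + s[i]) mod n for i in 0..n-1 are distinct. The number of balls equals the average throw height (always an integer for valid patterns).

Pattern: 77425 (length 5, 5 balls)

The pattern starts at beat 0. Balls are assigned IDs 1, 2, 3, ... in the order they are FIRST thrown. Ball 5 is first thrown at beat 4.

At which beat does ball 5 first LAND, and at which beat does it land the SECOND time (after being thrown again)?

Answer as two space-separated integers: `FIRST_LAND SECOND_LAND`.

Beat 0 (L): throw ball1 h=7 -> lands@7:R; in-air after throw: [b1@7:R]
Beat 1 (R): throw ball2 h=7 -> lands@8:L; in-air after throw: [b1@7:R b2@8:L]
Beat 2 (L): throw ball3 h=4 -> lands@6:L; in-air after throw: [b3@6:L b1@7:R b2@8:L]
Beat 3 (R): throw ball4 h=2 -> lands@5:R; in-air after throw: [b4@5:R b3@6:L b1@7:R b2@8:L]
Beat 4 (L): throw ball5 h=5 -> lands@9:R; in-air after throw: [b4@5:R b3@6:L b1@7:R b2@8:L b5@9:R]
Beat 5 (R): throw ball4 h=7 -> lands@12:L; in-air after throw: [b3@6:L b1@7:R b2@8:L b5@9:R b4@12:L]
Beat 6 (L): throw ball3 h=7 -> lands@13:R; in-air after throw: [b1@7:R b2@8:L b5@9:R b4@12:L b3@13:R]
Beat 7 (R): throw ball1 h=4 -> lands@11:R; in-air after throw: [b2@8:L b5@9:R b1@11:R b4@12:L b3@13:R]
Beat 8 (L): throw ball2 h=2 -> lands@10:L; in-air after throw: [b5@9:R b2@10:L b1@11:R b4@12:L b3@13:R]
Beat 9 (R): throw ball5 h=5 -> lands@14:L; in-air after throw: [b2@10:L b1@11:R b4@12:L b3@13:R b5@14:L]
Beat 10 (L): throw ball2 h=7 -> lands@17:R; in-air after throw: [b1@11:R b4@12:L b3@13:R b5@14:L b2@17:R]
Beat 11 (R): throw ball1 h=7 -> lands@18:L; in-air after throw: [b4@12:L b3@13:R b5@14:L b2@17:R b1@18:L]
Beat 12 (L): throw ball4 h=4 -> lands@16:L; in-air after throw: [b3@13:R b5@14:L b4@16:L b2@17:R b1@18:L]
Beat 13 (R): throw ball3 h=2 -> lands@15:R; in-air after throw: [b5@14:L b3@15:R b4@16:L b2@17:R b1@18:L]
Ball 5: thrown@4 h=5 -> first land @9; rethrown@9 h=5 -> second land @14

Answer: 9 14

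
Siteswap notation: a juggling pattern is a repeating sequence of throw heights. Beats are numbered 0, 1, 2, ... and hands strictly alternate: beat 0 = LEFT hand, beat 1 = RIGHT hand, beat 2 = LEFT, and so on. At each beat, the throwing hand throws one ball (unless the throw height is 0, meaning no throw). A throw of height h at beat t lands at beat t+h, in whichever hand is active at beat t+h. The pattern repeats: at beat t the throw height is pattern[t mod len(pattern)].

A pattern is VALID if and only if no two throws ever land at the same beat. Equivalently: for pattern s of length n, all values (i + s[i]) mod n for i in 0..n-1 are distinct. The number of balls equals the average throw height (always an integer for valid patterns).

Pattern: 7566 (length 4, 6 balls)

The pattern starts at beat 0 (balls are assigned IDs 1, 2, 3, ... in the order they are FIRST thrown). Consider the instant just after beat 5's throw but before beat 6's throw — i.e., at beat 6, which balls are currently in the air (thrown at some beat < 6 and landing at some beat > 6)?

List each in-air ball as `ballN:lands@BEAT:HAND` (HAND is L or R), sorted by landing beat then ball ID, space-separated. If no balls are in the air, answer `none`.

Beat 0 (L): throw ball1 h=7 -> lands@7:R; in-air after throw: [b1@7:R]
Beat 1 (R): throw ball2 h=5 -> lands@6:L; in-air after throw: [b2@6:L b1@7:R]
Beat 2 (L): throw ball3 h=6 -> lands@8:L; in-air after throw: [b2@6:L b1@7:R b3@8:L]
Beat 3 (R): throw ball4 h=6 -> lands@9:R; in-air after throw: [b2@6:L b1@7:R b3@8:L b4@9:R]
Beat 4 (L): throw ball5 h=7 -> lands@11:R; in-air after throw: [b2@6:L b1@7:R b3@8:L b4@9:R b5@11:R]
Beat 5 (R): throw ball6 h=5 -> lands@10:L; in-air after throw: [b2@6:L b1@7:R b3@8:L b4@9:R b6@10:L b5@11:R]
Beat 6 (L): throw ball2 h=6 -> lands@12:L; in-air after throw: [b1@7:R b3@8:L b4@9:R b6@10:L b5@11:R b2@12:L]

Answer: ball1:lands@7:R ball3:lands@8:L ball4:lands@9:R ball6:lands@10:L ball5:lands@11:R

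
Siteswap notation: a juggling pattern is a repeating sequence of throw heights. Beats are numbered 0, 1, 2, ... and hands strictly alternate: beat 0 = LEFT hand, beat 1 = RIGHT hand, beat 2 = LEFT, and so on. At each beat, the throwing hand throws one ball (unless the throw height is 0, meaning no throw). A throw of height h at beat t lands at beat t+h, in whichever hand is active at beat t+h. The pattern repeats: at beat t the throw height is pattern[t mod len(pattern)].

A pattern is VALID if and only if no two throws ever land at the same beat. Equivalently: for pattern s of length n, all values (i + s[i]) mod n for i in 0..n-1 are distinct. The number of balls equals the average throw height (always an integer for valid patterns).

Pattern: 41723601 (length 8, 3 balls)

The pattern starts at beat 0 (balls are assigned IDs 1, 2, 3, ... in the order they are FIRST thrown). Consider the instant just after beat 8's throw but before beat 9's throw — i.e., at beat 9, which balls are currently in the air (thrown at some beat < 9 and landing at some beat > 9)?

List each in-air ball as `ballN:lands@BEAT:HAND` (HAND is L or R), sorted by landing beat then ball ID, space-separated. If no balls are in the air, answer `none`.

Answer: ball3:lands@11:R ball1:lands@12:L

Derivation:
Beat 0 (L): throw ball1 h=4 -> lands@4:L; in-air after throw: [b1@4:L]
Beat 1 (R): throw ball2 h=1 -> lands@2:L; in-air after throw: [b2@2:L b1@4:L]
Beat 2 (L): throw ball2 h=7 -> lands@9:R; in-air after throw: [b1@4:L b2@9:R]
Beat 3 (R): throw ball3 h=2 -> lands@5:R; in-air after throw: [b1@4:L b3@5:R b2@9:R]
Beat 4 (L): throw ball1 h=3 -> lands@7:R; in-air after throw: [b3@5:R b1@7:R b2@9:R]
Beat 5 (R): throw ball3 h=6 -> lands@11:R; in-air after throw: [b1@7:R b2@9:R b3@11:R]
Beat 7 (R): throw ball1 h=1 -> lands@8:L; in-air after throw: [b1@8:L b2@9:R b3@11:R]
Beat 8 (L): throw ball1 h=4 -> lands@12:L; in-air after throw: [b2@9:R b3@11:R b1@12:L]
Beat 9 (R): throw ball2 h=1 -> lands@10:L; in-air after throw: [b2@10:L b3@11:R b1@12:L]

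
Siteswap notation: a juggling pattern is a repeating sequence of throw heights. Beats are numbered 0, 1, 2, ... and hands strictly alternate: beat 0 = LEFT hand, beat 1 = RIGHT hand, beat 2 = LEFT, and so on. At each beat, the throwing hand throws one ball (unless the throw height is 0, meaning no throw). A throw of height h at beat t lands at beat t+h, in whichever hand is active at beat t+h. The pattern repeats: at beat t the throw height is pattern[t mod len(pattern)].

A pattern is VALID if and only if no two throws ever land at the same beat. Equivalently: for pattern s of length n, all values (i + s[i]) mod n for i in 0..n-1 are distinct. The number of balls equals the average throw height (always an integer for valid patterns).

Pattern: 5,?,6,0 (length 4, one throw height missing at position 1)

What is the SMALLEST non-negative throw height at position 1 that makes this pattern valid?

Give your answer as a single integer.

i=0: (0 + 5) mod 4 = 1
i=1: s[i]=? (unknown)
i=2: (2 + 6) mod 4 = 0
i=3: (3 + 0) mod 4 = 3
Known residues: [0, 1, 3]; need a permutation of 0..3, so missing residue r = 2
Need (1 + s) mod 4 = 2; smallest s = (2 - 1) mod 4 = 1

Answer: 1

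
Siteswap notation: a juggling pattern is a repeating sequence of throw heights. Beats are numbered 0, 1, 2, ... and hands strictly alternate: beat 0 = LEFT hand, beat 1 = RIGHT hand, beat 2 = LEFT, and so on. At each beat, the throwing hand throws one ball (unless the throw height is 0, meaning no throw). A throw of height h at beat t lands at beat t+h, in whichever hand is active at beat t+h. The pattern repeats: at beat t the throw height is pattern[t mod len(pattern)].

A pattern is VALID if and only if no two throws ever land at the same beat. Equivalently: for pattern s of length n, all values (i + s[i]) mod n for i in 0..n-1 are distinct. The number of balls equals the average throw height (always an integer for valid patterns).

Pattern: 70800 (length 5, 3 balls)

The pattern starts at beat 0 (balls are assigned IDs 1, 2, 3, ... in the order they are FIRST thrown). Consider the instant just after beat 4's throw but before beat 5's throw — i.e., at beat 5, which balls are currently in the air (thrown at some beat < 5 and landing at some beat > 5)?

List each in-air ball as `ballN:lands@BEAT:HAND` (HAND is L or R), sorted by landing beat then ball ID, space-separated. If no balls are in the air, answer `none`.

Beat 0 (L): throw ball1 h=7 -> lands@7:R; in-air after throw: [b1@7:R]
Beat 2 (L): throw ball2 h=8 -> lands@10:L; in-air after throw: [b1@7:R b2@10:L]
Beat 5 (R): throw ball3 h=7 -> lands@12:L; in-air after throw: [b1@7:R b2@10:L b3@12:L]

Answer: ball1:lands@7:R ball2:lands@10:L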